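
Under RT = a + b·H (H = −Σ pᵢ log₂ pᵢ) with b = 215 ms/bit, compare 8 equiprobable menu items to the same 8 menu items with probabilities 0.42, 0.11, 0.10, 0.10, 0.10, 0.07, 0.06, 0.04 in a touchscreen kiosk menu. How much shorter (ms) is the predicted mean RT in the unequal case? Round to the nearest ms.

92 ms

Equiprobable entropy H₀ = log₂ 8 = 3.0000 bits.
Skewed entropy H = −Σ pᵢ log₂ pᵢ = 2.5704 bits.
ΔRT = b·(H₀ − H) = 215 × 0.4296 = 92.37 ms.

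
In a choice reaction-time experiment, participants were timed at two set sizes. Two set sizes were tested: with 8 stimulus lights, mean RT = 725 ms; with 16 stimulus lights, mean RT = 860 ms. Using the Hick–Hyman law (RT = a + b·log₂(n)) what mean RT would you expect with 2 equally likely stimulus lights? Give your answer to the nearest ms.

455 ms

With log₂ n on the abscissa the relation is linear; from the two conditions:
  b = (860 − 725) / (log₂ 16 − log₂ 8) = 135 / (4 − 3) = 135 ms/bit
  a = 725 − 135 × 3 = 320 ms
Then RT(2) = 320 + 135 × log₂ 2 = 320 + 135 × 1 ≈ 455.000 ms.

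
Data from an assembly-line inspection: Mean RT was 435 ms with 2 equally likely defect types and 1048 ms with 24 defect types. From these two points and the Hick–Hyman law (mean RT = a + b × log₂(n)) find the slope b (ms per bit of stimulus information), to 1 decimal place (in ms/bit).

171.0 ms/bit

The slope on a log₂ axis is (1048 − 435) / (4.5850 − 1) = 170.992 ms/bit.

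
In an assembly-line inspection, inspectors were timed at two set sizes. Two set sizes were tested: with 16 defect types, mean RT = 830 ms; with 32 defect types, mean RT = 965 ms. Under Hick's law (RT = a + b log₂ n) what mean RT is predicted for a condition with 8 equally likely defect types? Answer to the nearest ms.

695 ms

With log₂ n on the abscissa the relation is linear; from the two conditions:
  b = (965 − 830) / (log₂ 32 − log₂ 16) = 135 / (5 − 4) = 135 ms/bit
  a = 830 − 135 × 4 = 290 ms
Then RT(8) = 290 + 135 × log₂ 8 = 290 + 135 × 3 ≈ 695.000 ms.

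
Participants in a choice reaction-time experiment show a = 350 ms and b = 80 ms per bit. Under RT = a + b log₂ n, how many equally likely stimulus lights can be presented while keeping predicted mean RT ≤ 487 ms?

3

Set 350 + 80·log₂ n ≤ 487 → log₂ n ≤ (487 − 350)/80 = 1.7125.
So n ≤ 2^1.7125 = 3.277; the largest integer n is 3.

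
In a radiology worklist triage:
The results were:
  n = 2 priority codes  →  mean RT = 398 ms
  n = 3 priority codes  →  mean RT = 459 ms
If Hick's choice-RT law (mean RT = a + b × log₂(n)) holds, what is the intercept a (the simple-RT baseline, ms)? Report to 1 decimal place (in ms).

293.7 ms

Slope: b = (459 − 398) / (log₂ 3 − log₂ 2) = 61/0.5850 = 104.280 ms/bit.
Intercept: a = 398 − 104.280·log₂(2) = 293.720 ms.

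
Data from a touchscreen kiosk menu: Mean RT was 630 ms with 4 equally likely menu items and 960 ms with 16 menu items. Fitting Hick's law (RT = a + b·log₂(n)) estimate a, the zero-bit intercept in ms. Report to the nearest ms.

b = (RT₂ − RT₁)/(log₂ n₂ − log₂ n₁) = (960 − 630)/(4 − 2) = 165 ms/bit.
a = RT₁ − b·log₂ n₁ = 630 − 165 × 2 = 300.000 ms.

300 ms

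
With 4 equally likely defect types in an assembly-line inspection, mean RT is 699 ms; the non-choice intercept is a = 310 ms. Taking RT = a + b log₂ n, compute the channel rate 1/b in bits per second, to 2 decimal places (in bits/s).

5.14 bits/s

b = (699 − 310)/log₂ 4 = 389/2 = 194.500 ms per bit = 0.19450 s/bit; the reciprocal is 5.141 bits/s.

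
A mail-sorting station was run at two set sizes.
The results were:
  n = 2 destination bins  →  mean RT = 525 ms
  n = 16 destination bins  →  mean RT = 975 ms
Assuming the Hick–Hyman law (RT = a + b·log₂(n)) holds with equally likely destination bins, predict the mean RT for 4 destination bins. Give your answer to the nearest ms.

With log₂ n on the abscissa the relation is linear; from the two conditions:
  b = (975 − 525) / (log₂ 16 − log₂ 2) = 450 / (4 − 1) = 150 ms/bit
  a = 525 − 150 × 1 = 375 ms
Then RT(4) = 375 + 150 × log₂ 4 = 375 + 150 × 2 ≈ 675.000 ms.

675 ms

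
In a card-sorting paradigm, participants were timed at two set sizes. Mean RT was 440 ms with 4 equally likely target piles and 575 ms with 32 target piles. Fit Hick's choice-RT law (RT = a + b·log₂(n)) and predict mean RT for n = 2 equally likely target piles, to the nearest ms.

395 ms

RT is linear in log₂ n, so two points fix the line:
  b = (575 − 440) / (log₂ 32 − log₂ 4) = 135 / (5 − 2) = 45 ms/bit
  a = 440 − 45 × 2 = 350 ms
Then RT(2) = 350 + 45 × log₂ 2 = 350 + 45 × 1 ≈ 395.000 ms.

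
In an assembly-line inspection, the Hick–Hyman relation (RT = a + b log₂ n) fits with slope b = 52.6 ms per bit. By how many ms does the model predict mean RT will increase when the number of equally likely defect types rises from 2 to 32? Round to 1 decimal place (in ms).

ΔRT = (a + b log₂ n₂) − (a + b log₂ n₁) = b·(log₂ n₂ − log₂ n₁).
log₂(32) − log₂(2) = log₂(32/2) = log₂(16) = 4.
ΔRT = 52.6 × 4.0000 = 210.400 ms.

210.4 ms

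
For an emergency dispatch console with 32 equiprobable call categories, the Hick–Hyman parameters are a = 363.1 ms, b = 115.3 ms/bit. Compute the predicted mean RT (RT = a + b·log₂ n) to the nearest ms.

940 ms

log₂(32) = 5 bits, so RT = 363.1 + 115.3 × 5 ≈ 939.600 ms.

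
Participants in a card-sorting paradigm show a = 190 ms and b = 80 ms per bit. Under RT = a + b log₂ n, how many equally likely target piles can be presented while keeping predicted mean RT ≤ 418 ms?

Information budget: (418 − 190)/80 = 2.8500 bits, so n ≤ 2^2.8500 = 7.210 → at most 7.

7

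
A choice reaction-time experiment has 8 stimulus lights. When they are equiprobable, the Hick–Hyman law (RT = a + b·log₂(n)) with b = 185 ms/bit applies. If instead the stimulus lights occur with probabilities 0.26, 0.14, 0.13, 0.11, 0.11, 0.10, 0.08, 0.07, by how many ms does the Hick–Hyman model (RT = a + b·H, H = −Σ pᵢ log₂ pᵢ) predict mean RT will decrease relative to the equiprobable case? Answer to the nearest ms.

23 ms

Equiprobable entropy H₀ = log₂ 8 = 3.0000 bits.
Skewed entropy H = −Σ pᵢ log₂ pᵢ = 2.8779 bits.
ΔRT = b·(H₀ − H) = 185 × 0.1221 = 22.59 ms.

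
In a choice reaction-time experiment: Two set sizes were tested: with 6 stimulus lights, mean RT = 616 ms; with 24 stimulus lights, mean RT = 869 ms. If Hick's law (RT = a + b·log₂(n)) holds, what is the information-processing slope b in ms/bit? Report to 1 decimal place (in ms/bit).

126.5 ms/bit

b = (RT₂ − RT₁)/(log₂ n₂ − log₂ n₁) = (869 − 616)/(4.5850 − 2.5850) = 126.500 ms/bit.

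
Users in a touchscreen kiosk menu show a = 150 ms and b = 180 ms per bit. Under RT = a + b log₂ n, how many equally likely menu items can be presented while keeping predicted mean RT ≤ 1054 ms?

Information budget: (1054 − 150)/180 = 5.0222 bits, so n ≤ 2^5.0222 = 32.497 → at most 32.

32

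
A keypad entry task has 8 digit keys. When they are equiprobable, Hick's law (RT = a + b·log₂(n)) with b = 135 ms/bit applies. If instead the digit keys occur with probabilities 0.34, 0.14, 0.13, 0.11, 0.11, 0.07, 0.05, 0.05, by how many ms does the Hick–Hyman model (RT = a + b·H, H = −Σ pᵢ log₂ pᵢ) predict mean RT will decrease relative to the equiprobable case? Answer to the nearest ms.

The RT saving is b·ΔH. Equiprobable H₀ = log₂(8) = 3.0000 bits; with the given probabilities H = 2.7102 bits.
b·(H₀ − H) = 135 × (3.0000 − 2.7102) = 39.12 ms.

39 ms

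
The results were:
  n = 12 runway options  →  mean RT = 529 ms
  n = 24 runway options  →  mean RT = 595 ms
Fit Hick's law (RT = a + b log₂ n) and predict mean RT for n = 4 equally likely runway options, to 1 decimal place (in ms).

Fit slope and intercept:
  b = (595 − 529) / (log₂ 24 − log₂ 12) = 66 / (4.5850 − 3.5850) = 66.000 ms/bit
  a = 529 − 66.000 × 3.5850 = 292.392 ms
Then RT(4) = 292.392 + 66.000 × log₂ 4 = 292.392 + 66.000 × 2 ≈ 424.392 ms.

424.4 ms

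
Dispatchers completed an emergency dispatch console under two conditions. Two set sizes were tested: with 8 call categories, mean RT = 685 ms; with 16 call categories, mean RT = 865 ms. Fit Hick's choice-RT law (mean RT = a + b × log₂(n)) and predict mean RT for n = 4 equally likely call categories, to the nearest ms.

With log₂ n on the abscissa the relation is linear; from the two conditions:
  b = (865 − 685) / (log₂ 16 − log₂ 8) = 180 / (4 − 3) = 180 ms/bit
  a = 685 − 180 × 3 = 145 ms
Then RT(4) = 145 + 180 × log₂ 4 = 145 + 180 × 2 ≈ 505.000 ms.

505 ms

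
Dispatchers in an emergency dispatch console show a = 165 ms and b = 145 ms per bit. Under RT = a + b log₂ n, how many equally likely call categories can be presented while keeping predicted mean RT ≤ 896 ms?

32

Set 165 + 145·log₂ n ≤ 896 → log₂ n ≤ (896 − 165)/145 = 5.0414.
So n ≤ 2^5.0414 = 32.931; the largest integer n is 32.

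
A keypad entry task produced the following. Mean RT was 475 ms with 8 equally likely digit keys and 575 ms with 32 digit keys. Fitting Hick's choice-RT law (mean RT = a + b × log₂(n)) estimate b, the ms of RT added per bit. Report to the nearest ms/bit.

The slope on a log₂ axis is (575 − 475) / (5 − 3) = 50 ms/bit.

50 ms/bit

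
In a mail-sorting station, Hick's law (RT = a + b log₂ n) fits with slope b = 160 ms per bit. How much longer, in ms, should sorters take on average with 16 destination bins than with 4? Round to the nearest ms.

The intercept a cancels: ΔRT = b·(log₂ n₂ − log₂ n₁) = b·log₂(n₂/n₁).
log₂(16) − log₂(4) = log₂(16/4) = log₂(4) = 2.
ΔRT = 160 × 2.0000 = 320.000 ms.

320 ms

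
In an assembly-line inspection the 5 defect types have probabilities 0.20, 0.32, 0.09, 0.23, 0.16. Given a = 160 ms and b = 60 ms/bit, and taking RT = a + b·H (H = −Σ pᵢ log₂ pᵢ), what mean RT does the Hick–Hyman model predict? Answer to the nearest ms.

293 ms

Entropy contributions −pᵢ log₂ pᵢ: 0.4644, 0.5260, 0.3127, 0.4877, 0.4230; sum H = 2.2138 bits.
RT = a + bH = 160 + 60·2.2138 = 292.83 ms.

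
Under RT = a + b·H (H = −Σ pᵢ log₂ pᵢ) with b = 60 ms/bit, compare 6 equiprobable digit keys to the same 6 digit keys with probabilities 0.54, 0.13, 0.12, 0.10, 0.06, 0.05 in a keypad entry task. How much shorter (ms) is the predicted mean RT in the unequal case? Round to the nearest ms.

34 ms

Equiprobable entropy H₀ = log₂ 6 = 2.5850 bits.
Skewed entropy H = −Σ pᵢ log₂ pᵢ = 2.0216 bits.
ΔRT = b·(H₀ − H) = 60 × 0.5634 = 33.80 ms.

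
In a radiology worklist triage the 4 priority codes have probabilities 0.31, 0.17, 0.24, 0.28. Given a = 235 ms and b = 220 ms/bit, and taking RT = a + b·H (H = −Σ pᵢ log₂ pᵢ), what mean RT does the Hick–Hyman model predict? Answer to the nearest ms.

H = 0.31·log₂(1/0.31) + 0.17·log₂(1/0.17) + 0.24·log₂(1/0.24) + 0.28·log₂(1/0.28) = 1.9667 bits.
RT = 235 + 220 × 1.9667 = 667.68 ms.

668 ms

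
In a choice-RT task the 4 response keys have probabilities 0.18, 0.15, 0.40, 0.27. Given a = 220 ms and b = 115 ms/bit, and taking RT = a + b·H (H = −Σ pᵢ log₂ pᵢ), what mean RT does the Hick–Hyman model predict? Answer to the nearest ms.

438 ms

H = 0.18·log₂(1/0.18) + 0.15·log₂(1/0.15) + 0.40·log₂(1/0.40) + 0.27·log₂(1/0.27) = 1.8946 bits.
RT = 220 + 115 × 1.8946 = 437.88 ms.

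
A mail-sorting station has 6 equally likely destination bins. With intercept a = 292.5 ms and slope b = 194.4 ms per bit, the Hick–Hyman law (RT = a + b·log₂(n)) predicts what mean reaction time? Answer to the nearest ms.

795 ms

log₂(6) = 2.5850 bits, so RT = 292.5 + 194.4 × 2.5850 ≈ 795.017 ms.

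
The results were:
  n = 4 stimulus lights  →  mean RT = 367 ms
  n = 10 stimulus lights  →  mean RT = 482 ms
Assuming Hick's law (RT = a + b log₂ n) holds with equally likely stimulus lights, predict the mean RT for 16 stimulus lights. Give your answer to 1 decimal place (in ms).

541.0 ms

With log₂ n on the abscissa the relation is linear; from the two conditions:
  b = (482 − 367) / (log₂ 10 − log₂ 4) = 115 / (3.3219 − 2) = 86.994 ms/bit
  a = 367 − 86.994 × 2 = 193.012 ms
Then RT(16) = 193.012 + 86.994 × log₂ 16 = 193.012 + 86.994 × 4 ≈ 540.988 ms.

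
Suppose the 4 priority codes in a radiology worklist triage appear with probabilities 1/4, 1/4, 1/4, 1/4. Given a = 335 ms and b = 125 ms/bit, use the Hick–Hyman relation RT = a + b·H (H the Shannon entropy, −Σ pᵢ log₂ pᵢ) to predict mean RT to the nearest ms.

585 ms

Each term −pᵢ log₂ pᵢ: 0.25·2 + 0.25·2 + 0.25·2 + 0.25·2; summed, H = 2.000 bits.
Mean RT = a + bH = 335 + 125·2.000 = 585.00 ms.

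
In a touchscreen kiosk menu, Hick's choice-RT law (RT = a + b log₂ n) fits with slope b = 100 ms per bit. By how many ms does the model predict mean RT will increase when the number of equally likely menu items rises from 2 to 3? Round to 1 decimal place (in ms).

ΔRT = (a + b log₂ n₂) − (a + b log₂ n₁) = b·(log₂ n₂ − log₂ n₁).
log₂(3) − log₂(2) = 1.5850 − 1 = 0.5850.
ΔRT = 100 × 0.5850 = 58.496 ms.

58.5 ms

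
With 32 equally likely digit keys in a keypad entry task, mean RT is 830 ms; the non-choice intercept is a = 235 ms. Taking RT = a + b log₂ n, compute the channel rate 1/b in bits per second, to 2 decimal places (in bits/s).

Choice component = 830 − 235 = 595 ms over log₂(32) = 5 bits.
b = 595 / 5 = 119.000 ms/bit, so 1/b = 8.403 bits/s.

8.40 bits/s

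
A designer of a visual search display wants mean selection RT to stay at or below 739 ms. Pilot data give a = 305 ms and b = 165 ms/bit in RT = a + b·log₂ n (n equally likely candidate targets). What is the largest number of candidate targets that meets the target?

165·log₂ n ≤ 739 − 305 = 434, giving log₂ n ≤ 2.6303 and n ≤ 6.192. The largest whole number is 6.

6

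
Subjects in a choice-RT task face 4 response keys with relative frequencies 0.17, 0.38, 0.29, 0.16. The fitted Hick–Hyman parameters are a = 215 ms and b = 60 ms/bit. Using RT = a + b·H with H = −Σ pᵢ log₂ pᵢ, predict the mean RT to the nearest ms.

329 ms

Entropy contributions −pᵢ log₂ pᵢ: 0.4346, 0.5305, 0.5179, 0.4230; sum H = 1.9060 bits.
RT = a + bH = 215 + 60·1.9060 = 329.36 ms.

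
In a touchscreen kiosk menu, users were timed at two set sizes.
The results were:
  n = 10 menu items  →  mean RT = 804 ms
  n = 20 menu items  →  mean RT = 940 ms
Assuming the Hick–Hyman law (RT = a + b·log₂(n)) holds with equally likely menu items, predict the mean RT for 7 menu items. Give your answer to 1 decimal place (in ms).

RT is linear in log₂ n, so two points fix the line:
  b = (940 − 804) / (log₂ 20 − log₂ 10) = 136 / (4.3219 − 3.3219) = 136.000 ms/bit
  a = 804 − 136.000 × 3.3219 = 352.218 ms
Then RT(7) = 352.218 + 136.000 × log₂ 7 = 352.218 + 136.000 × 2.8074 ≈ 734.018 ms.

734.0 ms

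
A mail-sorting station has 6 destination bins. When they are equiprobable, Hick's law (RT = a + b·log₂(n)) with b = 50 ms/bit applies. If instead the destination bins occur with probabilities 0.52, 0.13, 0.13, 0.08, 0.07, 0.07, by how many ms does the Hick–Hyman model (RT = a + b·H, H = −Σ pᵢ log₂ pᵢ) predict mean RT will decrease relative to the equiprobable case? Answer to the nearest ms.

25 ms

Equiprobable entropy H₀ = log₂ 6 = 2.5850 bits.
Skewed entropy H = −Σ pᵢ log₂ pᵢ = 2.0845 bits.
ΔRT = b·(H₀ − H) = 50 × 0.5005 = 25.02 ms.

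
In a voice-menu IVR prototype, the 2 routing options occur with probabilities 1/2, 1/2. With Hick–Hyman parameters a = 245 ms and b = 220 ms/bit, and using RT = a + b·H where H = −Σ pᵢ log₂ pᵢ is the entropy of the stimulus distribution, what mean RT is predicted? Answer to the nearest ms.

465 ms

Each term −pᵢ log₂ pᵢ: 0.5·1 + 0.5·1; summed, H = 1.000 bits.
Mean RT = a + bH = 245 + 220·1.000 = 465.00 ms.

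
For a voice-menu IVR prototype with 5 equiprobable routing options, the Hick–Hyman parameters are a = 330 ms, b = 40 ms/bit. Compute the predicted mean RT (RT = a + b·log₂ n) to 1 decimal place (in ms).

log₂(5) = 2.3219 bits, so RT = 330 + 40 × 2.3219 ≈ 422.877 ms.

422.9 ms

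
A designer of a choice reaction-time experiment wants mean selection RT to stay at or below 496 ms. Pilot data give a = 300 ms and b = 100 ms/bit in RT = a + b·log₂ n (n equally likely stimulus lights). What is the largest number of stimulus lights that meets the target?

100·log₂ n ≤ 496 − 300 = 196, giving log₂ n ≤ 1.9600 and n ≤ 3.891. The largest whole number is 3.

3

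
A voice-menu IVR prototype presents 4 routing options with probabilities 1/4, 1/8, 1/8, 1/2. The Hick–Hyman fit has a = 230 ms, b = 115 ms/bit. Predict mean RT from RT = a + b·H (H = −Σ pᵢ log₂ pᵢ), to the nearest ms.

431 ms

Each term −pᵢ log₂ pᵢ: 0.25·2 + 0.125·3 + 0.125·3 + 0.5·1; summed, H = 1.750 bits.
Mean RT = a + bH = 230 + 115·1.750 = 431.25 ms.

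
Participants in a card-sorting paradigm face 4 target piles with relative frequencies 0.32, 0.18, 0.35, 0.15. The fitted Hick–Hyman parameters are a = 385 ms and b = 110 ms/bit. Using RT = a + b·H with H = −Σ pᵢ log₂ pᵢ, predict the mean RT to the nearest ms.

595 ms

Entropy contributions −pᵢ log₂ pᵢ: 0.5260, 0.4453, 0.5301, 0.4105; sum H = 1.9120 bits.
RT = a + bH = 385 + 110·1.9120 = 595.32 ms.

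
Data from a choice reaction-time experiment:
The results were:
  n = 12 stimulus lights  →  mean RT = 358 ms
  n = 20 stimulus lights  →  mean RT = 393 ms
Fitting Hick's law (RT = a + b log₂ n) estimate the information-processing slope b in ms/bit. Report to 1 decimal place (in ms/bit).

Slope: b = (393 − 358) / (log₂ 20 − log₂ 12) = 35/0.7370 = 47.492 ms/bit.

47.5 ms/bit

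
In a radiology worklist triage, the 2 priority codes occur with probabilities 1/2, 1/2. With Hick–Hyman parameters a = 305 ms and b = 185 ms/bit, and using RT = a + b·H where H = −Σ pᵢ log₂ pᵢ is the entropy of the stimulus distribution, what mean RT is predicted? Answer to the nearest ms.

H = −Σ pᵢ log₂ pᵢ = 0.5·1 + 0.5·1 = 1.000 bits.
RT = 305 + 185 × 1.000 = 490.00 ms.

490 ms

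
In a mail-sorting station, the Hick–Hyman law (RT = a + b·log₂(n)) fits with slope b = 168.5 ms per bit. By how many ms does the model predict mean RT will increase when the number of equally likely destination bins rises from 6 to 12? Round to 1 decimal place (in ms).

168.5 ms

ΔRT = (a + b log₂ n₂) − (a + b log₂ n₁) = b·(log₂ n₂ − log₂ n₁).
log₂(12) − log₂(6) = log₂(12/6) = log₂(2) = 1.
ΔRT = 168.5 × 1.0000 = 168.500 ms.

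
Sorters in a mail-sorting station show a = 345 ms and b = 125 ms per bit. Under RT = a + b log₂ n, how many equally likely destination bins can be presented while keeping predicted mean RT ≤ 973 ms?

32

Set 345 + 125·log₂ n ≤ 973 → log₂ n ≤ (973 − 345)/125 = 5.0240.
So n ≤ 2^5.0240 = 32.537; the largest integer n is 32.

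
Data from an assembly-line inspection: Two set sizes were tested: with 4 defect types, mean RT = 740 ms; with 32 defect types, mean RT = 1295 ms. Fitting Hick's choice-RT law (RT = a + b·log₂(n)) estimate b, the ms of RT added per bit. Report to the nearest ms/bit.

b = (RT₂ − RT₁)/(log₂ n₂ − log₂ n₁) = (1295 − 740)/(5 − 2) = 185 ms/bit.

185 ms/bit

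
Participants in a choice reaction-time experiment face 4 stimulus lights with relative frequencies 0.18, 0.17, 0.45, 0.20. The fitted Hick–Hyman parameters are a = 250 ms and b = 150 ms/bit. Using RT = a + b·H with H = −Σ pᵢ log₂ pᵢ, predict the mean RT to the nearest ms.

Entropy contributions −pᵢ log₂ pᵢ: 0.4453, 0.4346, 0.5184, 0.4644; sum H = 1.8627 bits.
RT = a + bH = 250 + 150·1.8627 = 529.40 ms.

529 ms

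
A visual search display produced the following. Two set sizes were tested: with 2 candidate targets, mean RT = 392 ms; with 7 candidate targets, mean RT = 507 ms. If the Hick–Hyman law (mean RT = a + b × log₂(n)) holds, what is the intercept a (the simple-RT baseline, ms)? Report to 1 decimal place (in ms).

328.4 ms

Slope: b = (507 − 392) / (log₂ 7 − log₂ 2) = 115/1.8074 = 63.629 ms/bit.
a = RT₁ − b·log₂ n₁ = 392 − 63.629 × 1 = 328.371 ms.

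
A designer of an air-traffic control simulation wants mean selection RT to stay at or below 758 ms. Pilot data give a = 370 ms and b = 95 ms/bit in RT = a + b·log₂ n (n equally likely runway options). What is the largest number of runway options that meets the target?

16

95·log₂ n ≤ 758 − 370 = 388, giving log₂ n ≤ 4.0842 and n ≤ 16.962. The largest whole number is 16.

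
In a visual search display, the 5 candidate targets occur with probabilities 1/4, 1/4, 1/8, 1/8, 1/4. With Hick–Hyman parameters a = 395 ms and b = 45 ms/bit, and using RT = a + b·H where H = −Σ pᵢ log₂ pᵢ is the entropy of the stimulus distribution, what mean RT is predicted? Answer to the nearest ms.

496 ms

Each term −pᵢ log₂ pᵢ: 0.25·2 + 0.25·2 + 0.125·3 + 0.125·3 + 0.25·2; summed, H = 2.250 bits.
Mean RT = a + bH = 395 + 45·2.250 = 496.25 ms.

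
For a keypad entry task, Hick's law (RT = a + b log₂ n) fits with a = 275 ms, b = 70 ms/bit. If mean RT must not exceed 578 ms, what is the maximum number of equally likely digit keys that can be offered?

20

Information budget: (578 − 275)/70 = 4.3286 bits, so n ≤ 2^4.3286 = 20.092 → at most 20.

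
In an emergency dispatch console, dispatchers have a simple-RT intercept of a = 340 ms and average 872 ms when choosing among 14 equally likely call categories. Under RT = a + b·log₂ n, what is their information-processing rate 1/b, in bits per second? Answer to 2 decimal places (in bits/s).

Choice component = 872 − 340 = 532 ms over log₂(14) = 3.8074 bits.
b = 532 / 3.8074 = 139.730 ms/bit, so 1/b = 7.157 bits/s.

7.16 bits/s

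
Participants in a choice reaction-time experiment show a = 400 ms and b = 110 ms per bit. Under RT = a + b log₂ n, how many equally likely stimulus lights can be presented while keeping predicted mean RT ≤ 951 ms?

32

110·log₂ n ≤ 951 − 400 = 551, giving log₂ n ≤ 5.0091 and n ≤ 32.202. The largest whole number is 32.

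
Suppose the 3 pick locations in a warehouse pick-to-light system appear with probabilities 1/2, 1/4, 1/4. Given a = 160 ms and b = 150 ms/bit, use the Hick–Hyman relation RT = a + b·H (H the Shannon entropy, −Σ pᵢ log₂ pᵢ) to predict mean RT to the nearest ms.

385 ms

Each term −pᵢ log₂ pᵢ: 0.5·1 + 0.25·2 + 0.25·2; summed, H = 1.500 bits.
Mean RT = a + bH = 160 + 150·1.500 = 385.00 ms.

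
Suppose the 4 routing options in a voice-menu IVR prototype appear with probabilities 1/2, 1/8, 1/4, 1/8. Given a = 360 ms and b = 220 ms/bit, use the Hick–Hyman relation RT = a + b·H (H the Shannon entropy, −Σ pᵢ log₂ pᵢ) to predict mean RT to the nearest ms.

H = −Σ pᵢ log₂ pᵢ = 0.5·1 + 0.125·3 + 0.25·2 + 0.125·3 = 1.750 bits.
RT = 360 + 220 × 1.750 = 745.00 ms.

745 ms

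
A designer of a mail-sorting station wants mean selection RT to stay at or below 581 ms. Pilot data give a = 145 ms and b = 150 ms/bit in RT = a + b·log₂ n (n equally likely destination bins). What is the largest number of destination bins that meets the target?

Set 145 + 150·log₂ n ≤ 581 → log₂ n ≤ (581 − 145)/150 = 2.9067.
So n ≤ 2^2.9067 = 7.499; the largest integer n is 7.

7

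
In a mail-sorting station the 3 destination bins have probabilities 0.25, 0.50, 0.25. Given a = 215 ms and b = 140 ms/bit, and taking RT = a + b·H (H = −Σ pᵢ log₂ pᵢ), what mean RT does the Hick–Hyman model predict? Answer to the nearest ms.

425 ms

H = 0.25·log₂(1/0.25) + 0.50·log₂(1/0.50) + 0.25·log₂(1/0.25) = 1.5000 bits.
RT = 215 + 140 × 1.5000 = 425.00 ms.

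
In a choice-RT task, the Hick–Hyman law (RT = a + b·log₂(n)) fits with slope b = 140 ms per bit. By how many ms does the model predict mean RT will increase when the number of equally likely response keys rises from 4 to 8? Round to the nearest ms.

Only the slope matters, since a is common to both: ΔRT = b·log₂(n₂/n₁).
log₂(8) − log₂(4) = log₂(8/4) = log₂(2) = 1.
ΔRT = 140 × 1.0000 = 140.000 ms.

140 ms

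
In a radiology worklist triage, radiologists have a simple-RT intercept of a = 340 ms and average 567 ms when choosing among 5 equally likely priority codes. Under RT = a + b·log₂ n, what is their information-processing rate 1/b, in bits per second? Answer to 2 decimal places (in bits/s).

10.23 bits/s

Choice component = 567 − 340 = 227 ms over log₂(5) = 2.3219 bits.
b = 227 / 2.3219 = 97.764 ms/bit, so 1/b = 10.229 bits/s.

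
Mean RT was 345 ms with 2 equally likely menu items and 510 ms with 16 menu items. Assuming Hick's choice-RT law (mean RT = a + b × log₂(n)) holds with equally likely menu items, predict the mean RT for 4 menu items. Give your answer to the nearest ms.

RT is linear in log₂ n, so two points fix the line:
  b = (510 − 345) / (log₂ 16 − log₂ 2) = 165 / (4 − 1) = 55 ms/bit
  a = 345 − 55 × 1 = 290 ms
Then RT(4) = 290 + 55 × log₂ 4 = 290 + 55 × 2 ≈ 400.000 ms.

400 ms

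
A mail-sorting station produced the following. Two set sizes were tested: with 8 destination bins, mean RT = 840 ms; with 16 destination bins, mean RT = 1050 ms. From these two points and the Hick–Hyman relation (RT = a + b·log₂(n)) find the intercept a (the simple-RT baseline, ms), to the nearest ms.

210 ms

b = (RT₂ − RT₁)/(log₂ n₂ − log₂ n₁) = (1050 − 840)/(4 − 3) = 210 ms/bit.
Intercept: a = 840 − 210·log₂(8) = 210.000 ms.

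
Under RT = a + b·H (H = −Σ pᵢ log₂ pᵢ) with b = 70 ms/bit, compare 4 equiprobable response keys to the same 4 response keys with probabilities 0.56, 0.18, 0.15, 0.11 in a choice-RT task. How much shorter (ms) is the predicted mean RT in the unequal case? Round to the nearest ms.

23 ms

Equiprobable entropy H₀ = log₂ 4 = 2.0000 bits.
Skewed entropy H = −Σ pᵢ log₂ pᵢ = 1.6746 bits.
ΔRT = b·(H₀ − H) = 70 × 0.3254 = 22.78 ms.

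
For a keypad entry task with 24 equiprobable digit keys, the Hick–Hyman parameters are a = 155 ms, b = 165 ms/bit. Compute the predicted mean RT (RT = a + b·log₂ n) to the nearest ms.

912 ms

log₂(24) = 4.5850 bits, so RT = 155 + 165 × 4.5850 ≈ 911.519 ms.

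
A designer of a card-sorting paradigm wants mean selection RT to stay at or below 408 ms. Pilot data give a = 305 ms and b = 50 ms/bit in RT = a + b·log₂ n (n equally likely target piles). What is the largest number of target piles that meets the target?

Information budget: (408 − 305)/50 = 2.0600 bits, so n ≤ 2^2.0600 = 4.170 → at most 4.

4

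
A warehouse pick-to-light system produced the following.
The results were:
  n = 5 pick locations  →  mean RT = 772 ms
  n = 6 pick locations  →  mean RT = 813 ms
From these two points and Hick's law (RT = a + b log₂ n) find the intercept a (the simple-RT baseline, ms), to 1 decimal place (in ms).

410.1 ms

b = (RT₂ − RT₁)/(log₂ n₂ − log₂ n₁) = (813 − 772)/(2.5850 − 2.3219) = 155.873 ms/bit.
a = RT₁ − b·log₂ n₁ = 772 − 155.873 × 2.3219 = 410.074 ms.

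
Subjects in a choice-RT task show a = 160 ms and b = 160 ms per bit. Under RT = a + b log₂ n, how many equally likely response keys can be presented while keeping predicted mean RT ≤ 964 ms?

32

Information budget: (964 − 160)/160 = 5.0250 bits, so n ≤ 2^5.0250 = 32.559 → at most 32.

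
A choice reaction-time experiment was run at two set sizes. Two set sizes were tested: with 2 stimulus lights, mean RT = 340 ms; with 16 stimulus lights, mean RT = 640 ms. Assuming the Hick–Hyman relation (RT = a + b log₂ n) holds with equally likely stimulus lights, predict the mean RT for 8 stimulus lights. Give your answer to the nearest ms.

Fit slope and intercept:
  b = (640 − 340) / (log₂ 16 − log₂ 2) = 300 / (4 − 1) = 100 ms/bit
  a = 340 − 100 × 1 = 240 ms
Then RT(8) = 240 + 100 × log₂ 8 = 240 + 100 × 3 ≈ 540.000 ms.

540 ms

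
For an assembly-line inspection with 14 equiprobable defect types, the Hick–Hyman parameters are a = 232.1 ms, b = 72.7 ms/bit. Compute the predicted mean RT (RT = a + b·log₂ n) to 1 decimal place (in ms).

log₂(14) = 3.8074 bits, so RT = 232.1 + 72.7 × 3.8074 ≈ 508.895 ms.

508.9 ms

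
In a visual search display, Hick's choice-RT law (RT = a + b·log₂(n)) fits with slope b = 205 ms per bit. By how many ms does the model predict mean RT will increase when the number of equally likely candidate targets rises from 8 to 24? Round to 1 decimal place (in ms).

324.9 ms

The intercept a cancels: ΔRT = b·(log₂ n₂ − log₂ n₁) = b·log₂(n₂/n₁).
log₂(24) − log₂(8) = 4.5850 − 3 = 1.5850.
ΔRT = 205 × 1.5850 = 324.917 ms.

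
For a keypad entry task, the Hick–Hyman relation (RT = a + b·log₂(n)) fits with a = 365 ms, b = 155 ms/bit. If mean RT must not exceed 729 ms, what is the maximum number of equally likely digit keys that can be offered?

Set 365 + 155·log₂ n ≤ 729 → log₂ n ≤ (729 − 365)/155 = 2.3484.
So n ≤ 2^2.3484 = 5.093; the largest integer n is 5.

5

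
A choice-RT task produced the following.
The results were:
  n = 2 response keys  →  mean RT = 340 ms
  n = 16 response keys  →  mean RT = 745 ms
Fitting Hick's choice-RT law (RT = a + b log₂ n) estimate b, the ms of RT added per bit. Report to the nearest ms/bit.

135 ms/bit

Slope: b = (745 − 340) / (log₂ 16 − log₂ 2) = 405/3.0000 = 135 ms/bit.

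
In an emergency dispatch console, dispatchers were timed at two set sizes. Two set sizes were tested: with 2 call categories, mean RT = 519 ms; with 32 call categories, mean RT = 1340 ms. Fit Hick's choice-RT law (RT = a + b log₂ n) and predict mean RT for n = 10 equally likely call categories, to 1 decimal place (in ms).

RT is linear in log₂ n, so two points fix the line:
  b = (1340 − 519) / (log₂ 32 − log₂ 2) = 821 / (5 − 1) = 205.250 ms/bit
  a = 519 − 205.250 × 1 = 313.750 ms
Then RT(10) = 313.750 + 205.250 × log₂ 10 = 313.750 + 205.250 × 3.3219 ≈ 995.576 ms.

995.6 ms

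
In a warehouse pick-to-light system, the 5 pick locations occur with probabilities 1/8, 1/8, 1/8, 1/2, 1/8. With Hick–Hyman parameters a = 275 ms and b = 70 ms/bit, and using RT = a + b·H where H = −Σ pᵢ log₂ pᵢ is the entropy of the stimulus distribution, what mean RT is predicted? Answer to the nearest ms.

415 ms

Each term −pᵢ log₂ pᵢ: 0.125·3 + 0.125·3 + 0.125·3 + 0.5·1 + 0.125·3; summed, H = 2.000 bits.
Mean RT = a + bH = 275 + 70·2.000 = 415.00 ms.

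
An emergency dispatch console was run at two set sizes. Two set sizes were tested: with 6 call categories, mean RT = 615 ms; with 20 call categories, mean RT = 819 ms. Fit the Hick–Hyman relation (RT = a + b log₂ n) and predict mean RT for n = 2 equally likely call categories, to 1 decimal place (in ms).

With log₂ n on the abscissa the relation is linear; from the two conditions:
  b = (819 − 615) / (log₂ 20 − log₂ 6) = 204 / (4.3219 − 2.5850) = 117.446 ms/bit
  a = 615 − 117.446 × 2.5850 = 311.406 ms
Then RT(2) = 311.406 + 117.446 × log₂ 2 = 311.406 + 117.446 × 1 ≈ 428.852 ms.

428.9 ms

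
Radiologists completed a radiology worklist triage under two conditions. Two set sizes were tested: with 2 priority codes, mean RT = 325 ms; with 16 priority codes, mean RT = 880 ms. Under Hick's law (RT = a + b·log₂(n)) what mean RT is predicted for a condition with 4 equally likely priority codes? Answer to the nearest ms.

Fit slope and intercept:
  b = (880 − 325) / (log₂ 16 − log₂ 2) = 555 / (4 − 1) = 185 ms/bit
  a = 325 − 185 × 1 = 140 ms
Then RT(4) = 140 + 185 × log₂ 4 = 140 + 185 × 2 ≈ 510.000 ms.

510 ms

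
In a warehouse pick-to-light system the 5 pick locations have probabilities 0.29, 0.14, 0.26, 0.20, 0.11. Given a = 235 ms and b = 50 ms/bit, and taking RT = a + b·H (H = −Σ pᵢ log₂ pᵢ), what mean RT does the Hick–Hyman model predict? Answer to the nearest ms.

H = 0.29·log₂(1/0.29) + 0.14·log₂(1/0.14) + 0.26·log₂(1/0.26) + 0.20·log₂(1/0.20) + 0.11·log₂(1/0.11) = 2.2350 bits.
RT = 235 + 50 × 2.2350 = 346.75 ms.

347 ms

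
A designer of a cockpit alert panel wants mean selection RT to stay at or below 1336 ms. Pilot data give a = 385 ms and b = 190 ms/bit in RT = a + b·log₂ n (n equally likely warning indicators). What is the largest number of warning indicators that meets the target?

32

Set 385 + 190·log₂ n ≤ 1336 → log₂ n ≤ (1336 − 385)/190 = 5.0053.
So n ≤ 2^5.0053 = 32.117; the largest integer n is 32.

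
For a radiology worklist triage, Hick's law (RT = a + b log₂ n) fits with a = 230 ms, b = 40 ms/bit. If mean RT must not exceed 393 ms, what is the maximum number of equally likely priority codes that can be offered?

16

Information budget: (393 − 230)/40 = 4.0750 bits, so n ≤ 2^4.0750 = 16.854 → at most 16.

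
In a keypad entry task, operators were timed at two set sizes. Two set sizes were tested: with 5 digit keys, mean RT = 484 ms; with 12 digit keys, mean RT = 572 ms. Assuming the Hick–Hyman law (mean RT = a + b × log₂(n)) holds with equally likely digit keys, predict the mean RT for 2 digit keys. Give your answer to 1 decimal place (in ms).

RT is linear in log₂ n, so two points fix the line:
  b = (572 − 484) / (log₂ 12 − log₂ 5) = 88 / (3.5850 − 2.3219) = 69.673 ms/bit
  a = 484 − 69.673 × 2.3219 = 322.223 ms
Then RT(2) = 322.223 + 69.673 × log₂ 2 = 322.223 + 69.673 × 1 ≈ 391.897 ms.

391.9 ms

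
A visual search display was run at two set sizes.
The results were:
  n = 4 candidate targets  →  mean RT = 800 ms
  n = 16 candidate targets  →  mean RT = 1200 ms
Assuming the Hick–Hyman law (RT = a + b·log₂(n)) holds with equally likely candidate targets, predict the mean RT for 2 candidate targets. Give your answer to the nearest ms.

RT is linear in log₂ n, so two points fix the line:
  b = (1200 − 800) / (log₂ 16 − log₂ 4) = 400 / (4 − 2) = 200 ms/bit
  a = 800 − 200 × 2 = 400 ms
Then RT(2) = 400 + 200 × log₂ 2 = 400 + 200 × 1 ≈ 600.000 ms.

600 ms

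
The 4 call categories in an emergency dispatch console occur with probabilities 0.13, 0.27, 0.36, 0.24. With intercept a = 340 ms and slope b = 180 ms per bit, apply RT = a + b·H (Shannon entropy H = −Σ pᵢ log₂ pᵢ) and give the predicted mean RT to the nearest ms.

Entropy contributions −pᵢ log₂ pᵢ: 0.3826, 0.5100, 0.5306, 0.4941; sum H = 1.9174 bits.
RT = a + bH = 340 + 180·1.9174 = 685.13 ms.

685 ms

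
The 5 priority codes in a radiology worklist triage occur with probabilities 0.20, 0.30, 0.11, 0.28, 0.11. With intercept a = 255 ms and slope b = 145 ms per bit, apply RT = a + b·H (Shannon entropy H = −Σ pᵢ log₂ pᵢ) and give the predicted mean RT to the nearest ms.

H = 0.20·log₂(1/0.20) + 0.30·log₂(1/0.30) + 0.11·log₂(1/0.11) + 0.28·log₂(1/0.28) + 0.11·log₂(1/0.11) = 2.2003 bits.
RT = 255 + 145 × 2.2003 = 574.04 ms.

574 ms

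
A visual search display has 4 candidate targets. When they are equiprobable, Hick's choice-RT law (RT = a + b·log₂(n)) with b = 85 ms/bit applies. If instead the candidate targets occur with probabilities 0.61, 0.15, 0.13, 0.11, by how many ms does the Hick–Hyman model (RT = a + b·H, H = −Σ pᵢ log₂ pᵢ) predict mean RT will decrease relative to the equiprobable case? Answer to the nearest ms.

36 ms

Equiprobable entropy H₀ = log₂ 4 = 2.0000 bits.
Skewed entropy H = −Σ pᵢ log₂ pᵢ = 1.5785 bits.
ΔRT = b·(H₀ − H) = 85 × 0.4215 = 35.83 ms.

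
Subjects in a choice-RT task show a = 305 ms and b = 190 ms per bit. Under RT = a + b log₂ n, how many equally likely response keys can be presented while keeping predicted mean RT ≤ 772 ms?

Set 305 + 190·log₂ n ≤ 772 → log₂ n ≤ (772 − 305)/190 = 2.4579.
So n ≤ 2^2.4579 = 5.494; the largest integer n is 5.

5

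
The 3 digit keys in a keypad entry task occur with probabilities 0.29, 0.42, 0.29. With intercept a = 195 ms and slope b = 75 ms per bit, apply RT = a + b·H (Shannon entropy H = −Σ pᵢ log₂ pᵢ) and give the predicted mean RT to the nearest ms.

312 ms

H = 0.29·log₂(1/0.29) + 0.42·log₂(1/0.42) + 0.29·log₂(1/0.29) = 1.5615 bits.
RT = 195 + 75 × 1.5615 = 312.11 ms.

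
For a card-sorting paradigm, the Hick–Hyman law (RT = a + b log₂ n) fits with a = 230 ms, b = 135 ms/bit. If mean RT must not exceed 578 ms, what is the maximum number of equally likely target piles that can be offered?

5

Set 230 + 135·log₂ n ≤ 578 → log₂ n ≤ (578 − 230)/135 = 2.5778.
So n ≤ 2^2.5778 = 5.970; the largest integer n is 5.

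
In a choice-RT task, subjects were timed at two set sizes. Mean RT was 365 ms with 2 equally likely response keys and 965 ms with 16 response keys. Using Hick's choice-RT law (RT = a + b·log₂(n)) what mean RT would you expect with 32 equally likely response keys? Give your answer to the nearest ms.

1165 ms

RT is linear in log₂ n, so two points fix the line:
  b = (965 − 365) / (log₂ 16 − log₂ 2) = 600 / (4 − 1) = 200 ms/bit
  a = 365 − 200 × 1 = 165 ms
Then RT(32) = 165 + 200 × log₂ 32 = 165 + 200 × 5 ≈ 1165.000 ms.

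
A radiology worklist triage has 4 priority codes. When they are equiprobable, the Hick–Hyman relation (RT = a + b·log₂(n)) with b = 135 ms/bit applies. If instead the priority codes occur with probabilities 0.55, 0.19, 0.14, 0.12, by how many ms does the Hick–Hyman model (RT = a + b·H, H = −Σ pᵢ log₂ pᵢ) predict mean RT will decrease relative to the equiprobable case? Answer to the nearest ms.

Equiprobable entropy H₀ = log₂ 4 = 2.0000 bits.
Skewed entropy H = −Σ pᵢ log₂ pᵢ = 1.6938 bits.
ΔRT = b·(H₀ − H) = 135 × 0.3062 = 41.34 ms.

41 ms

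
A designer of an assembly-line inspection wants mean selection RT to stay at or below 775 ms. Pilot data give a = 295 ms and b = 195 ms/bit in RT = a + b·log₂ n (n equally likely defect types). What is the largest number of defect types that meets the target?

Set 295 + 195·log₂ n ≤ 775 → log₂ n ≤ (775 − 295)/195 = 2.4615.
So n ≤ 2^2.4615 = 5.508; the largest integer n is 5.

5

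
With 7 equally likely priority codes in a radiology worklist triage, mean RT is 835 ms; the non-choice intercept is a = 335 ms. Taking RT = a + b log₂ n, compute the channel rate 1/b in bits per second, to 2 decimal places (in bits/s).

5.61 bits/s

Choice component = 835 − 335 = 500 ms over log₂(7) = 2.8074 bits.
b = 500 / 2.8074 = 178.104 ms/bit, so 1/b = 5.615 bits/s.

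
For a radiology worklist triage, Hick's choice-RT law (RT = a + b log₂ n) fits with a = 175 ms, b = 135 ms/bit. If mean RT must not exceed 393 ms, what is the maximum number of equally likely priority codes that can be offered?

3

Set 175 + 135·log₂ n ≤ 393 → log₂ n ≤ (393 − 175)/135 = 1.6148.
So n ≤ 2^1.6148 = 3.063; the largest integer n is 3.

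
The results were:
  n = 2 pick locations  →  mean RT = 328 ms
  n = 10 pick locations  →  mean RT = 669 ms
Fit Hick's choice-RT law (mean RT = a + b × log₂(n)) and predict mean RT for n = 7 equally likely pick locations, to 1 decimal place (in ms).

593.4 ms

Fit slope and intercept:
  b = (669 − 328) / (log₂ 10 − log₂ 2) = 341 / (3.3219 − 1) = 146.861 ms/bit
  a = 328 − 146.861 × 1 = 181.139 ms
Then RT(7) = 181.139 + 146.861 × log₂ 7 = 181.139 + 146.861 × 2.8074 ≈ 593.429 ms.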